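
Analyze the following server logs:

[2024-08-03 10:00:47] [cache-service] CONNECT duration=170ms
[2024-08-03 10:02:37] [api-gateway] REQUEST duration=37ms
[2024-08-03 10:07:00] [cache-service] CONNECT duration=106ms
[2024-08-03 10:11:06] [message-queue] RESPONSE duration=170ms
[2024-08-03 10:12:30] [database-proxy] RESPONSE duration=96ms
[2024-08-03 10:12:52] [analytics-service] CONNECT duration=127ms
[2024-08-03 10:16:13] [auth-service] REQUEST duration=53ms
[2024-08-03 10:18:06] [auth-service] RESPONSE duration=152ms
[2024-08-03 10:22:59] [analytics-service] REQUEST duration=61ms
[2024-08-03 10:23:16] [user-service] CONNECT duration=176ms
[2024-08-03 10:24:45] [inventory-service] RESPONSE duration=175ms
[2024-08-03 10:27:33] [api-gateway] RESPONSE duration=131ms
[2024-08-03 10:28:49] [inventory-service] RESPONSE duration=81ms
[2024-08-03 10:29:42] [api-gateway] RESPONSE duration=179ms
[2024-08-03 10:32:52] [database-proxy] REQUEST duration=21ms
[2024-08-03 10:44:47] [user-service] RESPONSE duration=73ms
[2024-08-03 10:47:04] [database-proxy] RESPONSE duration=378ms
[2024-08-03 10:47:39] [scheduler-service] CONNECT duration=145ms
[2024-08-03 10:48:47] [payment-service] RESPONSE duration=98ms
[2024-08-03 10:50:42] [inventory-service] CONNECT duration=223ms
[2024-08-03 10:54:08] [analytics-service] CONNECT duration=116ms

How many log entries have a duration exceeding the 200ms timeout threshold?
2

To count timeouts:

1. Threshold: 200ms
2. Extract duration from each log entry
3. Count entries where duration > 200
4. Timeout count: 2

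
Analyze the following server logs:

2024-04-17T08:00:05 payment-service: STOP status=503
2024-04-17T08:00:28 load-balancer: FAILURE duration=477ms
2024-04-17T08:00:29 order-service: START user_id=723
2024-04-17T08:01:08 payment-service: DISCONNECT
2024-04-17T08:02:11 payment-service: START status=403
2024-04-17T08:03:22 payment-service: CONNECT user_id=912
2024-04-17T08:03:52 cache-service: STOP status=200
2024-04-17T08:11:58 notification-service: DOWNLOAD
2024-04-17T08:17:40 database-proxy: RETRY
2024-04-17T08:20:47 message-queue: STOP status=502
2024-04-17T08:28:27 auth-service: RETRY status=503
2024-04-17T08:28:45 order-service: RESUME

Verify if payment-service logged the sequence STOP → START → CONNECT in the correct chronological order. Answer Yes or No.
Yes

To verify sequence order:

1. Find all events in sequence STOP → START → CONNECT for payment-service
2. Extract their timestamps
3. Check if timestamps are in ascending order
4. Result: Yes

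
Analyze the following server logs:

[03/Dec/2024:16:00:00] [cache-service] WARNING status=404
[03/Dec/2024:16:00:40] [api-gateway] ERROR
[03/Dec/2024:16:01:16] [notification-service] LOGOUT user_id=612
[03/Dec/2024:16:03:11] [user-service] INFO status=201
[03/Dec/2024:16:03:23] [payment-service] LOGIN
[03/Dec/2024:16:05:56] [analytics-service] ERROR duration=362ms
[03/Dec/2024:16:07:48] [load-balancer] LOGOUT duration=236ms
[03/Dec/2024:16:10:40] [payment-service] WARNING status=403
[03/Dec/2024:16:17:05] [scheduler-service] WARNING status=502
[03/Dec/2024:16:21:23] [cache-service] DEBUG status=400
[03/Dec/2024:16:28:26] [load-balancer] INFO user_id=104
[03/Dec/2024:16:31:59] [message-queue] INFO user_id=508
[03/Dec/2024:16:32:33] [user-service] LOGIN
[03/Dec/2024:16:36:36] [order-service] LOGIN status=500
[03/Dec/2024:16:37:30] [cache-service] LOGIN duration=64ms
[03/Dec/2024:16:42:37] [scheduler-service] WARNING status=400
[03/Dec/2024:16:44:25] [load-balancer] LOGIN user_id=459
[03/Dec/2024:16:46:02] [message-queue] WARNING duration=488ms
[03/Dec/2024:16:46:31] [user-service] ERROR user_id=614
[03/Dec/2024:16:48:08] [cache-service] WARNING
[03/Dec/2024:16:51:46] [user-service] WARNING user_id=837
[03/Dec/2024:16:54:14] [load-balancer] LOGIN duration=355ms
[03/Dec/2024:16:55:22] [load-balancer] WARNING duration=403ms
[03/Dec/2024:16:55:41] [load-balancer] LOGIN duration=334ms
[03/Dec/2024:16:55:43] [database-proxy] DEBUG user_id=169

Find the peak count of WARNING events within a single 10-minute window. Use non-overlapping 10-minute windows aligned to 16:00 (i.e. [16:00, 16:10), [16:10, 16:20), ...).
3

To find the burst window:

1. Divide the log period into non-overlapping 10-minute windows starting at 16:00
2. Count WARNING events in each window
3. Find the window with maximum count
4. Maximum events in a window: 3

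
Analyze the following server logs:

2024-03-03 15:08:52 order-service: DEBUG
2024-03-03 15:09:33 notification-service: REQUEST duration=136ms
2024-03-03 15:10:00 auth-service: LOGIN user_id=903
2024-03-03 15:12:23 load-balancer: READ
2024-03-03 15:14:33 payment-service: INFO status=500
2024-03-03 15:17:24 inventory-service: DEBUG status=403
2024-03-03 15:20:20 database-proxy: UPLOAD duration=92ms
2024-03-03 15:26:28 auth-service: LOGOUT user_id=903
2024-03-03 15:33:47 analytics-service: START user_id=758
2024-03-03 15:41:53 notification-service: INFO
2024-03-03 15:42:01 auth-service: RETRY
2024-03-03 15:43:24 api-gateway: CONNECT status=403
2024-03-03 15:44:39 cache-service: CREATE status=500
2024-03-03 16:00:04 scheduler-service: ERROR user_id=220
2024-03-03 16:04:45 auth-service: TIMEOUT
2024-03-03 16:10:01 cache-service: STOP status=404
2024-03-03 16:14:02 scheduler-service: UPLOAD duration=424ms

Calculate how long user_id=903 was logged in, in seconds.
988

To calculate session duration:

1. Find LOGIN event for user_id=903: 2024-03-03 15:10:00
2. Find LOGOUT event for user_id=903: 2024-03-03 15:26:28
3. Session duration: 2024-03-03 15:26:28 - 2024-03-03 15:10:00 = 988 seconds (16 minutes)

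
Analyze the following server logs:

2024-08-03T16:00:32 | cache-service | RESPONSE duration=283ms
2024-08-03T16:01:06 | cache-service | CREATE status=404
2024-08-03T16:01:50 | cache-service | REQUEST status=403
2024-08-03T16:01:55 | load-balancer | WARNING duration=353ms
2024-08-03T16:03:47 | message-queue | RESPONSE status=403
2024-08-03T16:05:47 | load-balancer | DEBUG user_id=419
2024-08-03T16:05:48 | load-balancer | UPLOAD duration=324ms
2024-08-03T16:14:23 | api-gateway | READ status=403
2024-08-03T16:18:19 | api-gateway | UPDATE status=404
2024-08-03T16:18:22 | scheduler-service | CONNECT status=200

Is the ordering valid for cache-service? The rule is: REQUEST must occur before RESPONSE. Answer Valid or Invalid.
Invalid

To validate ordering:

1. Required order: REQUEST → RESPONSE
2. Rule: REQUEST must occur before RESPONSE
3. Check actual order of events for cache-service
4. Result: Invalid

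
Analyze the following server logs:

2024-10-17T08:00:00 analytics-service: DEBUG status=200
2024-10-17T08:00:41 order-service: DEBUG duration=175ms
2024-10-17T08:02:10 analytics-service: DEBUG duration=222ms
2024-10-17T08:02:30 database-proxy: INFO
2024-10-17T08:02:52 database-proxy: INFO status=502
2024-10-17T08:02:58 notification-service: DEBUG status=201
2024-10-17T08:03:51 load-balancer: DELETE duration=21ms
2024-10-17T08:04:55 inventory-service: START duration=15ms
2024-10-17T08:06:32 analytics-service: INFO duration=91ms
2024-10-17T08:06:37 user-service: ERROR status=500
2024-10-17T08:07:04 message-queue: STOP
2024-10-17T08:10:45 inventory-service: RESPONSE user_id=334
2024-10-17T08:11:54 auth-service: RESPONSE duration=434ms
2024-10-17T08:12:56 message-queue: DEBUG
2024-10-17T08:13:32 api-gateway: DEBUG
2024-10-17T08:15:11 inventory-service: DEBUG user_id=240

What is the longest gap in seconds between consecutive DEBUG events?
598

To find the longest gap:

1. Extract all DEBUG events in chronological order
2. Calculate time differences between consecutive events
3. Find the maximum difference
4. Longest gap: 598 seconds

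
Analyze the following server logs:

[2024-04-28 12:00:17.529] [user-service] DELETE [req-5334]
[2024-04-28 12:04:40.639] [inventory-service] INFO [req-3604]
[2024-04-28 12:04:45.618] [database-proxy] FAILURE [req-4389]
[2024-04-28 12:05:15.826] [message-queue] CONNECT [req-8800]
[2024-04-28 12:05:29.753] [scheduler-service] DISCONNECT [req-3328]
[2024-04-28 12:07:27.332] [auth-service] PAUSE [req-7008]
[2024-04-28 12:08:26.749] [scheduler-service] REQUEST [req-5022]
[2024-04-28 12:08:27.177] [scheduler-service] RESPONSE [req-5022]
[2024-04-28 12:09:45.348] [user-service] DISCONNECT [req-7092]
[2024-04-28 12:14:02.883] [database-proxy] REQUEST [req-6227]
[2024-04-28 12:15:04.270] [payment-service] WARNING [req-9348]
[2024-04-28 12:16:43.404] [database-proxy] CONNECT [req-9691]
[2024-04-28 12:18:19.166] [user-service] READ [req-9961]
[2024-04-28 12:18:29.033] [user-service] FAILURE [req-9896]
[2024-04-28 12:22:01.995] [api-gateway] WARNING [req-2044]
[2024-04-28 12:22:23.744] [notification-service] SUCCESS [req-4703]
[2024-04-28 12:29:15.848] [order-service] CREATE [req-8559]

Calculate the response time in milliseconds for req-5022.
428

To calculate latency:

1. Find REQUEST with id req-5022: 2024-04-28 12:08:26.749
2. Find RESPONSE with id req-5022: 2024-04-28 12:08:27.177
3. Latency: 2024-04-28 12:08:27.177 - 2024-04-28 12:08:26.749 = 428ms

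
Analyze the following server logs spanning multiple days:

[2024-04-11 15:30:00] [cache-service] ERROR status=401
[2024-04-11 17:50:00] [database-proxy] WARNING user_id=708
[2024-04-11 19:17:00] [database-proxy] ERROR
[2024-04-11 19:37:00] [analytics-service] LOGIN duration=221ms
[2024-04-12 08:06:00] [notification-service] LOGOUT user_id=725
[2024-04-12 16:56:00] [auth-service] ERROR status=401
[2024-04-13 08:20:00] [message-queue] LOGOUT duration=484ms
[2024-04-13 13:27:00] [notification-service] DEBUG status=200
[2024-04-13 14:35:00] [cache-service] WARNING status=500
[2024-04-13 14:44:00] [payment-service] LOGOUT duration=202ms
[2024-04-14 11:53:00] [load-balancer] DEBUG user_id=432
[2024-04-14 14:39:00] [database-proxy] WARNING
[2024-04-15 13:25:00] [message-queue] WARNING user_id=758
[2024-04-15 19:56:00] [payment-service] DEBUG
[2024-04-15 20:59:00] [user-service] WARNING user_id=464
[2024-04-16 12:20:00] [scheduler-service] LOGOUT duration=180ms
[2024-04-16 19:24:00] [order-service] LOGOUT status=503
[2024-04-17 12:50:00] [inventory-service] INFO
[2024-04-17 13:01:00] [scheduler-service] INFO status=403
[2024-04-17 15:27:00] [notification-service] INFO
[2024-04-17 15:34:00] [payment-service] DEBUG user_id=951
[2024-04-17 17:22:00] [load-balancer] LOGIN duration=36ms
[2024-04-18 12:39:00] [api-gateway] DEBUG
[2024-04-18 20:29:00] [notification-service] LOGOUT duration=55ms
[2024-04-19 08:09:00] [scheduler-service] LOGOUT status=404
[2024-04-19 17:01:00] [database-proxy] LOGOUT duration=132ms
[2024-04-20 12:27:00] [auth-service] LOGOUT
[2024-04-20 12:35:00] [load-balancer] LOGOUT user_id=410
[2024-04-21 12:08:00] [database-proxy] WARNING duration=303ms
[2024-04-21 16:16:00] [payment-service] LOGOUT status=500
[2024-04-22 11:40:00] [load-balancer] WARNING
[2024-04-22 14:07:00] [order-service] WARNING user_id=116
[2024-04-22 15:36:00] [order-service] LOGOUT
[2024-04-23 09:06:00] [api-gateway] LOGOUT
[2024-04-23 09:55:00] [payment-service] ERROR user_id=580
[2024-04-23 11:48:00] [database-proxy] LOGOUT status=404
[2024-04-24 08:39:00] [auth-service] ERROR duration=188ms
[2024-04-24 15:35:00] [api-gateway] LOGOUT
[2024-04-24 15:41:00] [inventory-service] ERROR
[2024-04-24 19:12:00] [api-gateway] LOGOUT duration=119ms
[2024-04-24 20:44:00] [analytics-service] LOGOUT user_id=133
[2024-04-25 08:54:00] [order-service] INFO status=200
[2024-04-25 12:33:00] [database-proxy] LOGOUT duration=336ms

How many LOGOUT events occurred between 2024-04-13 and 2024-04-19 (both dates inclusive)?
7

To filter by date range:

1. Date range: 2024-04-13 through 2024-04-19, both dates inclusive
2. Filter for LOGOUT events whose date falls in this range
3. Count matching events: 7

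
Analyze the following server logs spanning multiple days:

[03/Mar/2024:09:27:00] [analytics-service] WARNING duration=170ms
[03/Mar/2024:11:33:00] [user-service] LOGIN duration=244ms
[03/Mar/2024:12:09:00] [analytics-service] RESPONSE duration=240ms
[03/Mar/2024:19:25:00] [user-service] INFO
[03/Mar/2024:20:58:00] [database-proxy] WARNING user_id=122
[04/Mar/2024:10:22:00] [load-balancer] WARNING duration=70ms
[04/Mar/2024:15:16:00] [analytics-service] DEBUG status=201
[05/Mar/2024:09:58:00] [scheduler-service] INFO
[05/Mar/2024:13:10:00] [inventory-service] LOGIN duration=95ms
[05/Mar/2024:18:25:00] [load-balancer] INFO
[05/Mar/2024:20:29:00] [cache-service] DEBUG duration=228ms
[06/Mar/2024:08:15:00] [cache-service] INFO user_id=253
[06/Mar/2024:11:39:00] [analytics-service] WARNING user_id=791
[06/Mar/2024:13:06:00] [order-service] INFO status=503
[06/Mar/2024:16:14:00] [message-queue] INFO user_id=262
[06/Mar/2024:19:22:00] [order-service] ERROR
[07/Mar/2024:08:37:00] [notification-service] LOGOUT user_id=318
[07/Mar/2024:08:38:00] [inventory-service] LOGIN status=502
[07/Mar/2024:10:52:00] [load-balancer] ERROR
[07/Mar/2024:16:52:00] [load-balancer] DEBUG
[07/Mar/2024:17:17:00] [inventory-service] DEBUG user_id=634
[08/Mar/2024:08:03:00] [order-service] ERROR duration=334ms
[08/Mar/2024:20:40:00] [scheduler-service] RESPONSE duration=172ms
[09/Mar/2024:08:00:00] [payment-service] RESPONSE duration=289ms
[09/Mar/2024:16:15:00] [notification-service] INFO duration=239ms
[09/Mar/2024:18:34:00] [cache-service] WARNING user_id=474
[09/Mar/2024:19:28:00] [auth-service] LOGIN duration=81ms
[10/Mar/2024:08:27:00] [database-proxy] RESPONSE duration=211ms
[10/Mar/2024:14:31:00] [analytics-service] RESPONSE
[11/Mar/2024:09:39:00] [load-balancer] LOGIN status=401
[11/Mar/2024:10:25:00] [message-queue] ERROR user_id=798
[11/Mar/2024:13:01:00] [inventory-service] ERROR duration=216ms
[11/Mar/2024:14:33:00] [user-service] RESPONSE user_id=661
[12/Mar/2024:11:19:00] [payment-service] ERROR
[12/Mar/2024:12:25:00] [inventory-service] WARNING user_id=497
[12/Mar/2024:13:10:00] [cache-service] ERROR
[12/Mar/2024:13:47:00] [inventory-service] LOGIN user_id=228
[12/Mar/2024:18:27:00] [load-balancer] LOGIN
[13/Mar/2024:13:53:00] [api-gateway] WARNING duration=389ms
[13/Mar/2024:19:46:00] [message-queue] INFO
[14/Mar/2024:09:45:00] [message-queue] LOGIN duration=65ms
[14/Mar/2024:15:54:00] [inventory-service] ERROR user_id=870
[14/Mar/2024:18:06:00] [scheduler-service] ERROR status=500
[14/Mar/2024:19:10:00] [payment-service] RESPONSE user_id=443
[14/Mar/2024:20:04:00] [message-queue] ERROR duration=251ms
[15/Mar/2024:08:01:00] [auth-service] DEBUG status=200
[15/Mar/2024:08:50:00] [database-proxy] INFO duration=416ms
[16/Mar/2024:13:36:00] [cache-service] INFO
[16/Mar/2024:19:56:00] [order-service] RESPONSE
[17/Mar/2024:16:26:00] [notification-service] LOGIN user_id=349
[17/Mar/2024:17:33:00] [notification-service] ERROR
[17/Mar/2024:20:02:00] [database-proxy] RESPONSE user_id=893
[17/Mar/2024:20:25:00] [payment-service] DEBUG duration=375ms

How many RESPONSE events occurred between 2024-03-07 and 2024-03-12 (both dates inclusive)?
5

To filter by date range:

1. Date range: 2024-03-07 through 2024-03-12, both dates inclusive
2. Filter for RESPONSE events whose date falls in this range
3. Count matching events: 5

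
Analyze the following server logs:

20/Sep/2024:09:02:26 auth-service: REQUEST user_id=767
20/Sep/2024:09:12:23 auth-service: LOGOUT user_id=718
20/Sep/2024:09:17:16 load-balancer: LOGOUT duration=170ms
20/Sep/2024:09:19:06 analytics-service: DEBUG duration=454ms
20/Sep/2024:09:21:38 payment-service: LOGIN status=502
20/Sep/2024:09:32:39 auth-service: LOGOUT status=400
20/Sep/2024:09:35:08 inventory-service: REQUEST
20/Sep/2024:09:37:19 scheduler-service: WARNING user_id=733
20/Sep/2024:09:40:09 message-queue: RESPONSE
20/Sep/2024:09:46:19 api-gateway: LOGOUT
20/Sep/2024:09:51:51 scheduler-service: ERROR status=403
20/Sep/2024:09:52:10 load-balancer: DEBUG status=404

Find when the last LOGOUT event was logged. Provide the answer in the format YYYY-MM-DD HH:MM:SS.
2024-09-20 09:46:19

To find the last event:

1. Filter for all LOGOUT events
2. Sort by timestamp
3. Select the last one
4. Timestamp: 2024-09-20 09:46:19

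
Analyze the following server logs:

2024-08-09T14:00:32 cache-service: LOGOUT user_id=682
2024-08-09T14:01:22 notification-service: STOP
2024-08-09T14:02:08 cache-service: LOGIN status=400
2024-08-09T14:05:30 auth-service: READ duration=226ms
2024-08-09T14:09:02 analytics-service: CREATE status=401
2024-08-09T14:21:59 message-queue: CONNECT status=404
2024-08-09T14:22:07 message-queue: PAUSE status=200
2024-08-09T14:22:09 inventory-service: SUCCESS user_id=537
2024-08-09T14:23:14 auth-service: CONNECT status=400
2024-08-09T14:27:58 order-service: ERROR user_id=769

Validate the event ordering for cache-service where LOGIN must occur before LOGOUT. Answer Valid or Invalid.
Invalid

To validate ordering:

1. Required order: LOGIN → LOGOUT
2. Rule: LOGIN must occur before LOGOUT
3. Check actual order of events for cache-service
4. Result: Invalid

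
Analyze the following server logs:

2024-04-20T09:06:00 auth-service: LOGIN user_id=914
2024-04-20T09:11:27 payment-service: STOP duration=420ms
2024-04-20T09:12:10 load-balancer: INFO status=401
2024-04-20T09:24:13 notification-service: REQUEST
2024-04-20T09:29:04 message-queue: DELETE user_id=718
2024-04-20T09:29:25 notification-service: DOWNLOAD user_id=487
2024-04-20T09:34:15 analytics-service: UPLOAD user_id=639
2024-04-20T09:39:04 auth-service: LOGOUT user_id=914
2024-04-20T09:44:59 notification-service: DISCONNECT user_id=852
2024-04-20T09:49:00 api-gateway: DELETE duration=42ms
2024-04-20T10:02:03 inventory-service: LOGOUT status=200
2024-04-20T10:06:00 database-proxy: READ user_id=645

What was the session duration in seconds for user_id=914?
1984

To calculate session duration:

1. Find LOGIN event for user_id=914: 2024-04-20T09:06:00
2. Find LOGOUT event for user_id=914: 2024-04-20T09:39:04
3. Session duration: 2024-04-20T09:39:04 - 2024-04-20T09:06:00 = 1984 seconds (33 minutes)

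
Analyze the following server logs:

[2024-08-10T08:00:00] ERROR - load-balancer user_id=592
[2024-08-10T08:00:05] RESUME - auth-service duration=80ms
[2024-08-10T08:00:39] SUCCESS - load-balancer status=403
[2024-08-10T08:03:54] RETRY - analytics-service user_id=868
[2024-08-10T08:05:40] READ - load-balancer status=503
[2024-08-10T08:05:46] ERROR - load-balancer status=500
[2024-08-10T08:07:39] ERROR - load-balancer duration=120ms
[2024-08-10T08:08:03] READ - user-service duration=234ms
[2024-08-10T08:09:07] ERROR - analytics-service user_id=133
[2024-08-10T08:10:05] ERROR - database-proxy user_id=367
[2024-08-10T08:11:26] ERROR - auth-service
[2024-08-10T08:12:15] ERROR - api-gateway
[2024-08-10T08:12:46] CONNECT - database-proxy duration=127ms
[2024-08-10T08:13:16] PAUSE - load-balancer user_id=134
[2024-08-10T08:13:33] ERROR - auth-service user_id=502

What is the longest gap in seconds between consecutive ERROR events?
346

To find the longest gap:

1. Extract all ERROR events in chronological order
2. Calculate time differences between consecutive events
3. Find the maximum difference
4. Longest gap: 346 seconds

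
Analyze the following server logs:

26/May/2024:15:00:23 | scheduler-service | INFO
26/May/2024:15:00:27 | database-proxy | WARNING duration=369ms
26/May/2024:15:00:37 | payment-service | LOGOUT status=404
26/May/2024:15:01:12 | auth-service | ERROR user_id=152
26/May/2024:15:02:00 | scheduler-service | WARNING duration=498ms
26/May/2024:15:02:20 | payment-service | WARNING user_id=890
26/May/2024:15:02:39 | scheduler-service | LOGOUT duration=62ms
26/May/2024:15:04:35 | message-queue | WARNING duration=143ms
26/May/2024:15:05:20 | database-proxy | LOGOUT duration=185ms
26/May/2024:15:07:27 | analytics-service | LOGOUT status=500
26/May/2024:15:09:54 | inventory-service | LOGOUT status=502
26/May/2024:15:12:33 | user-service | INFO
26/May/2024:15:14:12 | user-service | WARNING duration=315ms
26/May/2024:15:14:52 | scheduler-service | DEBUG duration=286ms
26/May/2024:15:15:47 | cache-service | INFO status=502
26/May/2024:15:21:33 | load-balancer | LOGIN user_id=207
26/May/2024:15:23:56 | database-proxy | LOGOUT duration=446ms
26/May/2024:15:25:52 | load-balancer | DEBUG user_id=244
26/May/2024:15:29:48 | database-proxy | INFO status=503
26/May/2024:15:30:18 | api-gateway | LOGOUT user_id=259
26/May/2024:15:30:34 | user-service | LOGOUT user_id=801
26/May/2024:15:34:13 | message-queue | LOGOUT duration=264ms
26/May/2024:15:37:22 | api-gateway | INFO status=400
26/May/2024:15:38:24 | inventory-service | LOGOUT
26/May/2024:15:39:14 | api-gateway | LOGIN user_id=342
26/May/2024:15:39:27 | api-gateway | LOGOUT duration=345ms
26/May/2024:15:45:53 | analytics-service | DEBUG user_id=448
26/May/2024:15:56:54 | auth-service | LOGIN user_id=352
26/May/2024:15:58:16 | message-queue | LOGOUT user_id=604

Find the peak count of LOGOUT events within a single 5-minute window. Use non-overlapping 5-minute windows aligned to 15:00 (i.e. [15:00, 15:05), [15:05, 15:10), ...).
3

To find the burst window:

1. Divide the log period into non-overlapping 5-minute windows starting at 15:00
2. Count LOGOUT events in each window
3. Find the window with maximum count
4. Maximum events in a window: 3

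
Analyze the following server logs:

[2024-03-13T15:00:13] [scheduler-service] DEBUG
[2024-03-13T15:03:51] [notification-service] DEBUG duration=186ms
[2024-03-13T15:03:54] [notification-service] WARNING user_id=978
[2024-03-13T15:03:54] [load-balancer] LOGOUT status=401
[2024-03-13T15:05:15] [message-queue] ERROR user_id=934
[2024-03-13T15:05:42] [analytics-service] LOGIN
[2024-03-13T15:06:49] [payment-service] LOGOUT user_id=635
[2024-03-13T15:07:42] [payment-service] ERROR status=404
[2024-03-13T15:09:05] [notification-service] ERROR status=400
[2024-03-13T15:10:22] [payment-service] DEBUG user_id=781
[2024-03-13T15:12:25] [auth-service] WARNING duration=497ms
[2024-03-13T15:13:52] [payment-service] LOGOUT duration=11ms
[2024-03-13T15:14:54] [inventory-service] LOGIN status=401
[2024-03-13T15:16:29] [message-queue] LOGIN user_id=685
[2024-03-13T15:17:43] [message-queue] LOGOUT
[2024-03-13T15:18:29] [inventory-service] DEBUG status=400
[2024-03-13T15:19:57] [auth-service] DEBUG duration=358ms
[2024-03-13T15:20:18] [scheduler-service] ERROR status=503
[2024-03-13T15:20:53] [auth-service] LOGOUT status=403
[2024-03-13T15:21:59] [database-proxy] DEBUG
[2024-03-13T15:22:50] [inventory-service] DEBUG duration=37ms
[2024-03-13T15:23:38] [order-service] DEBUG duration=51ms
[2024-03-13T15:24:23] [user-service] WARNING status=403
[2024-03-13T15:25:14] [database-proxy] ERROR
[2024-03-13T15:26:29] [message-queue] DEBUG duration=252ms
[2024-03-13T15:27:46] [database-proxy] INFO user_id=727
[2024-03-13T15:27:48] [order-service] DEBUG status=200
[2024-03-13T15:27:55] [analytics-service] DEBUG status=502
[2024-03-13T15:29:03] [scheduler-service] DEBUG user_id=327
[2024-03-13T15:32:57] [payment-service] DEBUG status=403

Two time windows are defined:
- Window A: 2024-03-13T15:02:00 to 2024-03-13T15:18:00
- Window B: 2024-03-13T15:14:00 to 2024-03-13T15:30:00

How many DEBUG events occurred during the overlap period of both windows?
0

To find overlap events:

1. Window A: 2024-03-13T15:02:00 to 2024-03-13T15:18:00
2. Window B: 2024-03-13T15:14:00 to 2024-03-13T15:30:00
3. Overlap period: 2024-03-13T15:14:00 to 2024-03-13T15:18:00
4. Count DEBUG events in overlap: 0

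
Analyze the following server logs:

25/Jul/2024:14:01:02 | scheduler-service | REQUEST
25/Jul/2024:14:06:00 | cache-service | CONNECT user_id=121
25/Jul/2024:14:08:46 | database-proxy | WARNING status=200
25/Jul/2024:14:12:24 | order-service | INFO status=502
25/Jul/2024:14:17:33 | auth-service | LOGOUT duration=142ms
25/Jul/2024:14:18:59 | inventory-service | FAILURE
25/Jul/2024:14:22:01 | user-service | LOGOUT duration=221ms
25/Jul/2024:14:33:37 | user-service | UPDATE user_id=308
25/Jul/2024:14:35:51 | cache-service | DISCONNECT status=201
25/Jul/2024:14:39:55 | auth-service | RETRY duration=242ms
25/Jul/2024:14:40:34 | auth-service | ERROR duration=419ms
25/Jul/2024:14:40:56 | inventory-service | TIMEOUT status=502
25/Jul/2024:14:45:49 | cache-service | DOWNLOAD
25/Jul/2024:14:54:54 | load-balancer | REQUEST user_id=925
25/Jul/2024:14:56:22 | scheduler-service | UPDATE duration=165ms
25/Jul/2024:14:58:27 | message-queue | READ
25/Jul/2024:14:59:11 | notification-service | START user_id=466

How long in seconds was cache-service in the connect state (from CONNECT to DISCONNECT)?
1791

To calculate state duration:

1. Find CONNECT event for cache-service: 25/Jul/2024:14:06:00
2. Find DISCONNECT event for cache-service: 25/Jul/2024:14:35:51
3. Calculate duration: 25/Jul/2024:14:35:51 - 25/Jul/2024:14:06:00 = 1791 seconds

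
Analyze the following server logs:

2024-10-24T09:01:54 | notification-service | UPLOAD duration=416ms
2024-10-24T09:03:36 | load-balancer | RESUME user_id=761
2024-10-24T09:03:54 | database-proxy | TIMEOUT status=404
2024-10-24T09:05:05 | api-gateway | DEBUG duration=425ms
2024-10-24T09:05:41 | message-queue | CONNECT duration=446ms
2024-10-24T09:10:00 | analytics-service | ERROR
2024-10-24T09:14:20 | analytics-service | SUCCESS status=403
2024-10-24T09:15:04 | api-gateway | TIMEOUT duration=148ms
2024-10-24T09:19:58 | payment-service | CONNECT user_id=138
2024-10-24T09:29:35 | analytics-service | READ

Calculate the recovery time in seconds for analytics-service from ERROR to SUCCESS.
260

To calculate recovery time:

1. Find ERROR event for analytics-service: 2024-10-24T09:10:00
2. Find next SUCCESS event for analytics-service: 2024-10-24T09:14:20
3. Recovery time: 2024-10-24T09:14:20 - 2024-10-24T09:10:00 = 260 seconds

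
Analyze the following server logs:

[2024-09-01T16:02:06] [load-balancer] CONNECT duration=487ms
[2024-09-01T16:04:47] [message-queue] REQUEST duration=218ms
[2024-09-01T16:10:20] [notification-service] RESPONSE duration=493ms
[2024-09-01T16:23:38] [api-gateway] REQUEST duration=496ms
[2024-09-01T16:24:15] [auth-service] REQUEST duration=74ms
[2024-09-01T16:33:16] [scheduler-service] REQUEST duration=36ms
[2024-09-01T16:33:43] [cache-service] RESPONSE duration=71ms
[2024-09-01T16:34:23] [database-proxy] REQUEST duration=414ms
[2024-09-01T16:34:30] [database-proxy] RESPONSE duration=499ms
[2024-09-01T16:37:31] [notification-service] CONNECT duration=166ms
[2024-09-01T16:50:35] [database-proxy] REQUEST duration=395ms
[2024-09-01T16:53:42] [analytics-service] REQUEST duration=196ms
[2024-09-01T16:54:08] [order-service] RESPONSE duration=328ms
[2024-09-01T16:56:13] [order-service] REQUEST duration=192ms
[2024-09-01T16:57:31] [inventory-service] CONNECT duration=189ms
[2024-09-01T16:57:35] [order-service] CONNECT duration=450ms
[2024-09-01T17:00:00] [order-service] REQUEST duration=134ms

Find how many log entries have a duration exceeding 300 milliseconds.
8

To count timeouts:

1. Threshold: 300ms
2. Extract duration from each log entry
3. Count entries where duration > 300
4. Timeout count: 8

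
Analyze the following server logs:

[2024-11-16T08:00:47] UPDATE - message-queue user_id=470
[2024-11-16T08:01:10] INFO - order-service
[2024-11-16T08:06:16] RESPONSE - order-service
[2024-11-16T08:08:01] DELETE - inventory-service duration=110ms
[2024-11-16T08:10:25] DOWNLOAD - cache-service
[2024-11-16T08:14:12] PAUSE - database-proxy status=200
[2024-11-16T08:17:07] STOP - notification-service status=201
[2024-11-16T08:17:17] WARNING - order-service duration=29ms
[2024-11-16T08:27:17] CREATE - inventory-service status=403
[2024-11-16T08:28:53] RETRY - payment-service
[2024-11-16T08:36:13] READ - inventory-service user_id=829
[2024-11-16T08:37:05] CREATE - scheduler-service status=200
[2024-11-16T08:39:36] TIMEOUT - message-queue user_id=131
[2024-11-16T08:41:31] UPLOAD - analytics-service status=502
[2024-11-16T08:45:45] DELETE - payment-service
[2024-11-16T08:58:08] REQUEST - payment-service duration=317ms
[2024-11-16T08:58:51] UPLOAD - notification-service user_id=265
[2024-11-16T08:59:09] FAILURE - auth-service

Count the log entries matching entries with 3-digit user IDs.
4

To find matching entries:

1. Pattern to match: entries with 3-digit user IDs
2. Scan each log entry for the pattern
3. Count matches: 4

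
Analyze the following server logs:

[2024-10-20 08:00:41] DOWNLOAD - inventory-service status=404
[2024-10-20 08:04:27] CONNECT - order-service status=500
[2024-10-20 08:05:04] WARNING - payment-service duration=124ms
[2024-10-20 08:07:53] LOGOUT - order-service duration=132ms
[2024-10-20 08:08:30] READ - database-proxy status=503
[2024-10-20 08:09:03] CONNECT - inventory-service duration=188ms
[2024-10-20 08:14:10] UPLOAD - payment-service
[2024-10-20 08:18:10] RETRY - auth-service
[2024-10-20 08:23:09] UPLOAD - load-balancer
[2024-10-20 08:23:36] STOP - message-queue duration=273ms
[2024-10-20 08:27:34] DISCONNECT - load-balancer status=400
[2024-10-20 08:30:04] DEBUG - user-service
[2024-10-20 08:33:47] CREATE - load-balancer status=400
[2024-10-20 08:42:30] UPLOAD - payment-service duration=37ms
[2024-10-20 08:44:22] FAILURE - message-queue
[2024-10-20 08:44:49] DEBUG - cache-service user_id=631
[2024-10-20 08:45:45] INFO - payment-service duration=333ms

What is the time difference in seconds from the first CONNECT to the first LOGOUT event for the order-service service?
206

To find the time between events:

1. Locate the first CONNECT event for order-service: 2024-10-20 08:04:27
2. Locate the first LOGOUT event for order-service: 2024-10-20 08:07:53
3. Calculate the difference: 2024-10-20 08:07:53 - 2024-10-20 08:04:27 = 206 seconds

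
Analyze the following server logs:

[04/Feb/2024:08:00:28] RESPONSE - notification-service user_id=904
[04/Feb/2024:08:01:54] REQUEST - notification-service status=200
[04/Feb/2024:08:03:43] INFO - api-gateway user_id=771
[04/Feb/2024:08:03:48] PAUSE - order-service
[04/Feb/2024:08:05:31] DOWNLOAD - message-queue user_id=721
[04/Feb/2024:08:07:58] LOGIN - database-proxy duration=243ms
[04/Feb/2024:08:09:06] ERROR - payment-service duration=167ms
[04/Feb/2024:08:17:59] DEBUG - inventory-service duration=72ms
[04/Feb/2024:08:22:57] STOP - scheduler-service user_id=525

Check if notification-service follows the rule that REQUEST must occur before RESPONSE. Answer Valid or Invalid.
Invalid

To validate ordering:

1. Required order: REQUEST → RESPONSE
2. Rule: REQUEST must occur before RESPONSE
3. Check actual order of events for notification-service
4. Result: Invalid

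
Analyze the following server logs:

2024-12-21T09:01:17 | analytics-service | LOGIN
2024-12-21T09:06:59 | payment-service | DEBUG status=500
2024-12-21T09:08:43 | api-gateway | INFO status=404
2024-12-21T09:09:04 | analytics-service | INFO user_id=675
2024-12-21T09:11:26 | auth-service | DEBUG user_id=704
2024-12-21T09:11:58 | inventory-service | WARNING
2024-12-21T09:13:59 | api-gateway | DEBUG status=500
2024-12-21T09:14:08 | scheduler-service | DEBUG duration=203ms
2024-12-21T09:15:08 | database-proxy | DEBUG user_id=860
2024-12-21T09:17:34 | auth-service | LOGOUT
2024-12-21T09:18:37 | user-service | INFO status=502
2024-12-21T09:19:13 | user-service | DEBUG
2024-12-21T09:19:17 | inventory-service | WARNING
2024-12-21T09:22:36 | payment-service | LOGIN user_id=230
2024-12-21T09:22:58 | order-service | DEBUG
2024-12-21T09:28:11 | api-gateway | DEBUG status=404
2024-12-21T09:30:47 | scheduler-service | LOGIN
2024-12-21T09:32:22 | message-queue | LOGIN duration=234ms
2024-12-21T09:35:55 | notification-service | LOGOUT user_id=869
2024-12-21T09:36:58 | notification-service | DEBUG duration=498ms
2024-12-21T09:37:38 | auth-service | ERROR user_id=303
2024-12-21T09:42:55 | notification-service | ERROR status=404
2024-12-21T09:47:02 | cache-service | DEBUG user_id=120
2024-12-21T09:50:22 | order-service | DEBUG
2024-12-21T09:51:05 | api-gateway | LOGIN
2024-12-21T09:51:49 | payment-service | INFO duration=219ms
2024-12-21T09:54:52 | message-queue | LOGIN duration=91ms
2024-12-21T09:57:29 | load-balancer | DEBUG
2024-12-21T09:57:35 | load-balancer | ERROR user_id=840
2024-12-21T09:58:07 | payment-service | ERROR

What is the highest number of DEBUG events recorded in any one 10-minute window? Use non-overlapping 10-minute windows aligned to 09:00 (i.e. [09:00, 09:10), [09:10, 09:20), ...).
5

To find the burst window:

1. Divide the log period into non-overlapping 10-minute windows starting at 09:00
2. Count DEBUG events in each window
3. Find the window with maximum count
4. Maximum events in a window: 5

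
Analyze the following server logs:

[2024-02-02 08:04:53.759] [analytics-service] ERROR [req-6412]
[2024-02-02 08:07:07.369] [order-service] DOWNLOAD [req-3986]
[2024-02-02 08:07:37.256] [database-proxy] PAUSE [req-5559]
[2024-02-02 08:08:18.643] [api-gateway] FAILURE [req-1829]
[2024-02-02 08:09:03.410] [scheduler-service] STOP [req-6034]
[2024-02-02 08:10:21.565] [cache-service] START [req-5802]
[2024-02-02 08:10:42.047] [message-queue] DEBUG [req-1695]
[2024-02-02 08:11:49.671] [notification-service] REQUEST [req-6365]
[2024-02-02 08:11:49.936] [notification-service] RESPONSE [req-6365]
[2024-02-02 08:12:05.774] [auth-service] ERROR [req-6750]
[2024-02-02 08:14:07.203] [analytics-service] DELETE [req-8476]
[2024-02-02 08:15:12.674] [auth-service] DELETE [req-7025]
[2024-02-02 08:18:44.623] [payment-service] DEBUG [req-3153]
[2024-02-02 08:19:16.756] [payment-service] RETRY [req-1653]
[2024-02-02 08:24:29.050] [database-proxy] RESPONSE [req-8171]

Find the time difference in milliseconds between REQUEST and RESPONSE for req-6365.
265

To calculate latency:

1. Find REQUEST with id req-6365: 2024-02-02 08:11:49.671
2. Find RESPONSE with id req-6365: 2024-02-02 08:11:49.936
3. Latency: 2024-02-02 08:11:49.936 - 2024-02-02 08:11:49.671 = 265ms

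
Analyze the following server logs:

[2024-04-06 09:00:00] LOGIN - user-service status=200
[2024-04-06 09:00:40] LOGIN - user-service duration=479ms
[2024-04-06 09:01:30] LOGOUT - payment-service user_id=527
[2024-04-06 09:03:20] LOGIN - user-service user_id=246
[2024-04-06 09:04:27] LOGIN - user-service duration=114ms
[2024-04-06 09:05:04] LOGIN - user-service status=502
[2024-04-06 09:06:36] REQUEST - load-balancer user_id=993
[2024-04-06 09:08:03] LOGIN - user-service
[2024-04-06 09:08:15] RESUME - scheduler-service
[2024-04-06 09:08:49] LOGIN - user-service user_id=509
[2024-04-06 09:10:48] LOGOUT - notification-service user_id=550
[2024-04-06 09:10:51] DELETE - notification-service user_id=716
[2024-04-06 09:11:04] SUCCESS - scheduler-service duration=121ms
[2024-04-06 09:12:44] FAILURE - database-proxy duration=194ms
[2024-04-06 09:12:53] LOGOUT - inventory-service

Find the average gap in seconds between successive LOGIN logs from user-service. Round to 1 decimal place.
88.2

To calculate average interval:

1. Find all LOGIN events for user-service in order
2. Calculate time gaps between consecutive events
3. Compute mean of gaps: 529 / 6 = 88.2 seconds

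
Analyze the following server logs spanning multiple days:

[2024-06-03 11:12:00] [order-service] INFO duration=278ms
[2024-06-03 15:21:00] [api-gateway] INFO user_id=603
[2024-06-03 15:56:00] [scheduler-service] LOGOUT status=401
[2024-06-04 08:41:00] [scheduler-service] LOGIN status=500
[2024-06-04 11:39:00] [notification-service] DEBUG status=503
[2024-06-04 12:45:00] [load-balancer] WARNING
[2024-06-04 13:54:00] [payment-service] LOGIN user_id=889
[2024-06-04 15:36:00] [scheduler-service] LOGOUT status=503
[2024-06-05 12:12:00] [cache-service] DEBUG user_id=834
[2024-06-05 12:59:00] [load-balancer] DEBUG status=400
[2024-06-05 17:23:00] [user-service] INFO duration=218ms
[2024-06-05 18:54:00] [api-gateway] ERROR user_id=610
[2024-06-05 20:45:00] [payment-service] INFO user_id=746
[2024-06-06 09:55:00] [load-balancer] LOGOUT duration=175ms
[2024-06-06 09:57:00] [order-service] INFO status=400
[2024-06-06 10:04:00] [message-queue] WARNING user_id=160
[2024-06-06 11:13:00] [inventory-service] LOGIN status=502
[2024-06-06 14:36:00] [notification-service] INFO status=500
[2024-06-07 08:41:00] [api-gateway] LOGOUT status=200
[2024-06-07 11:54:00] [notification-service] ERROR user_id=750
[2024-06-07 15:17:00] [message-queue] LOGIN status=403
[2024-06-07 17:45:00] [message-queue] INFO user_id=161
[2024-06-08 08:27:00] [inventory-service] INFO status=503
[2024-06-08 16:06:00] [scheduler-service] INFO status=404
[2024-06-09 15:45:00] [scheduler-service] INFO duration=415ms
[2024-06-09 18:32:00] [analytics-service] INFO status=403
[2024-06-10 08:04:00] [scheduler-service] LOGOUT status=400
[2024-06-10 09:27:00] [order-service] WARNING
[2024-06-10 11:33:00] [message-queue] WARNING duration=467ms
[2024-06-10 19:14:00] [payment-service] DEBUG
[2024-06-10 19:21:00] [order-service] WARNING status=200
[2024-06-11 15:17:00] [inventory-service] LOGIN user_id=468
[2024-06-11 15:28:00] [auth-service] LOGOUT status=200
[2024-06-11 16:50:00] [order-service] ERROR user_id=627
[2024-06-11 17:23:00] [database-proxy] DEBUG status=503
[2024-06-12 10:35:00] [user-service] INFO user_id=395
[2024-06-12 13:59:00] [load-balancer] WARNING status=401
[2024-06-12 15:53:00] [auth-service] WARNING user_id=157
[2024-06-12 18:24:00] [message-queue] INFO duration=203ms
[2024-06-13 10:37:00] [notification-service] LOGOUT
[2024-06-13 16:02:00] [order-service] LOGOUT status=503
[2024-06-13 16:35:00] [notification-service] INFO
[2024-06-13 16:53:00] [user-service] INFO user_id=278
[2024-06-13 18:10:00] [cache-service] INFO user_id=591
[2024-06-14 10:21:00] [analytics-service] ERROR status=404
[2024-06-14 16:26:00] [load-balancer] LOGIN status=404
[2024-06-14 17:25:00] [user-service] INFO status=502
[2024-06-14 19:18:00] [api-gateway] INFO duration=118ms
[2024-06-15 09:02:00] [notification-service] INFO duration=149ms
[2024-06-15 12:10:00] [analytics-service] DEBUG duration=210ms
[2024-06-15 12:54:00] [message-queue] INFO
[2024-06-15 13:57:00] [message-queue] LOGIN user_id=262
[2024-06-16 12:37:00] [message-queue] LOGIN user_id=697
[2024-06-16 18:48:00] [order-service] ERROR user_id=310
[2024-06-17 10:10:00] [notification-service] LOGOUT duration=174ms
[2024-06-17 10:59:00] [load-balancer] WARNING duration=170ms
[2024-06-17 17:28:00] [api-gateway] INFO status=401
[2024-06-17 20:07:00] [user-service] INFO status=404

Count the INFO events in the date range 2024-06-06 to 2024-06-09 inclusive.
7

To filter by date range:

1. Date range: 2024-06-06 through 2024-06-09, both dates inclusive
2. Filter for INFO events whose date falls in this range
3. Count matching events: 7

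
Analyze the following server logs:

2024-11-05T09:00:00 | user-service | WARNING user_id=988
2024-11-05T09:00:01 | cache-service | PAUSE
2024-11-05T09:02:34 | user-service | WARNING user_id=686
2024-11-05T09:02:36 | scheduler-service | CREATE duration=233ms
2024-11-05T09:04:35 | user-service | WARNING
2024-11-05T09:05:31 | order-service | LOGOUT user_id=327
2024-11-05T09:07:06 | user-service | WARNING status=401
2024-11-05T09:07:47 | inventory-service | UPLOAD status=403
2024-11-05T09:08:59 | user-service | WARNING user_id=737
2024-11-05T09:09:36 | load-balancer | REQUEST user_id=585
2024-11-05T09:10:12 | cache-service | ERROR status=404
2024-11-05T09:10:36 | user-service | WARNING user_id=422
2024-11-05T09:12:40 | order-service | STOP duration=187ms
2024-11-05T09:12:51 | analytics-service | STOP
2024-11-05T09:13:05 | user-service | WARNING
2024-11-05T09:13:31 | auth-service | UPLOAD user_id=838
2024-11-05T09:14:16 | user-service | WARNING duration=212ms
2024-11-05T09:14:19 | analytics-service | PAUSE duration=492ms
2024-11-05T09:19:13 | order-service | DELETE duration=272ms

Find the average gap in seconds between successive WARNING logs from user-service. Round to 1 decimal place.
122.3

To calculate average interval:

1. Find all WARNING events for user-service in order
2. Calculate time gaps between consecutive events
3. Compute mean of gaps: 856 / 7 = 122.3 seconds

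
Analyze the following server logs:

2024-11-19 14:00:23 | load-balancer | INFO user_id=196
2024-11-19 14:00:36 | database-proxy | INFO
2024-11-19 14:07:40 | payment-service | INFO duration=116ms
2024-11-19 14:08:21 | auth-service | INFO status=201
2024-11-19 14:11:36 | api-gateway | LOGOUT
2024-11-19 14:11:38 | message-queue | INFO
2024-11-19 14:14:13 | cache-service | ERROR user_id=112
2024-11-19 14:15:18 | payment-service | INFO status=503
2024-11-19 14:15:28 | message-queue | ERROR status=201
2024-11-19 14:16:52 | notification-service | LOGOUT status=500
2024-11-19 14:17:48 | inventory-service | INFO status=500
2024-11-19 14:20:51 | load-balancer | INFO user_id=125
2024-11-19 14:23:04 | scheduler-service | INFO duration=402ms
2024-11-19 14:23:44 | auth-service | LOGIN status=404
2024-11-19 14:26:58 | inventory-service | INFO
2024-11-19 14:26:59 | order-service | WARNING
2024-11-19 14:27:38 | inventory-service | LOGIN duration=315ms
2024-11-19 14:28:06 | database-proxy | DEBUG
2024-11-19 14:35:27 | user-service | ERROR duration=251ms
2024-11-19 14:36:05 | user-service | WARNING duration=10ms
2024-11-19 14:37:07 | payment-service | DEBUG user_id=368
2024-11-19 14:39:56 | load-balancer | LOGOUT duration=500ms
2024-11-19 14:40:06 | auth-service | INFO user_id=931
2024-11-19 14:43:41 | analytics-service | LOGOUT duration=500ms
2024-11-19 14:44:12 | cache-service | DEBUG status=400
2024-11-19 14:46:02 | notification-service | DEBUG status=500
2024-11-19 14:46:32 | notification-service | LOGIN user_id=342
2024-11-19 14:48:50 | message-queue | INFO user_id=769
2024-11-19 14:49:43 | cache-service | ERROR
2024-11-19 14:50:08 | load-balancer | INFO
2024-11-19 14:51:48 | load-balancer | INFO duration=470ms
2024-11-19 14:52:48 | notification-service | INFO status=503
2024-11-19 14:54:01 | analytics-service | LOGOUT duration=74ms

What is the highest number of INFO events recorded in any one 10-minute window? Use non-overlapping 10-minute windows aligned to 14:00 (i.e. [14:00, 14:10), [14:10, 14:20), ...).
4

To find the burst window:

1. Divide the log period into non-overlapping 10-minute windows starting at 14:00
2. Count INFO events in each window
3. Find the window with maximum count
4. Maximum events in a window: 4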